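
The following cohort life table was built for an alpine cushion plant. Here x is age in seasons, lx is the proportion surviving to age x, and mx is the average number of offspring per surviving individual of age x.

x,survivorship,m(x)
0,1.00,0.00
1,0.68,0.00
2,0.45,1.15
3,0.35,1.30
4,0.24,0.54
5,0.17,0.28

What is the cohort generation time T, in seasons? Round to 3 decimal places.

2.745

lx·mx: 0, 0, 0.5175, 0.455, 0.1296, 0.0476 → R0 = 1.1497
x·lx·mx: 0, 0, 1.035, 1.365, 0.5184, 0.238 → Σ = 3.1564
T = 3.1564 / 1.1497 = 2.745412… → 2.745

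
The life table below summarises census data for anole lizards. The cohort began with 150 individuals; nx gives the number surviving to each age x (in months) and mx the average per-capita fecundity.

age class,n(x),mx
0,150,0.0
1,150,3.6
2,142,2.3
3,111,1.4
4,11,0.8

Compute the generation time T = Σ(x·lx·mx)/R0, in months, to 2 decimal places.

lx = nx/n0 = nx/150: 1, 1, 0.94667…, 0.74, 0.07333…
lx·mx: 0, 3.6, 2.177333…, 1.036, 0.058667… → R0 = 6.872…
x·lx·mx: 0, 3.6, 4.354667…, 3.108, 0.234667… → Σ = 11.297333…
T = 11.297333… / 6.872… = 1.643966… → 1.64

1.64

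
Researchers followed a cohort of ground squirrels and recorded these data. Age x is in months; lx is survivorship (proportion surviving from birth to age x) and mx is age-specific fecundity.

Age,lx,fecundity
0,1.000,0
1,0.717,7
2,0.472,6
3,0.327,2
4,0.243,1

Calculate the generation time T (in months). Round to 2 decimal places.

lx·mx: 0, 5.019, 2.832, 0.654, 0.243 → R0 = 8.748
x·lx·mx: 0, 5.019, 5.664, 1.962, 0.972 → Σ = 13.617
T = 13.617 / 8.748 = 1.556584… → 1.56

1.56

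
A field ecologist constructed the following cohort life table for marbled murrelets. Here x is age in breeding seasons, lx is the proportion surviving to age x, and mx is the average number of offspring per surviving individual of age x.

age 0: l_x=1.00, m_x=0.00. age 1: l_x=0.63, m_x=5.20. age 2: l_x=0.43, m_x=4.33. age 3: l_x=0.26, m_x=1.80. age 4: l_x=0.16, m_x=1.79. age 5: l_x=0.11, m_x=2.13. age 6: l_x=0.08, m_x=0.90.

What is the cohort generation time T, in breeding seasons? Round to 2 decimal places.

lx·mx: 0, 3.276, 1.8619, 0.468, 0.2864, 0.2343, 0.072 → R0 = 6.1986
x·lx·mx: 0, 3.276, 3.7238, 1.404, 1.1456, 1.1715, 0.432 → Σ = 11.1529
T = 11.1529 / 6.1986 = 1.799261… → 1.80

1.80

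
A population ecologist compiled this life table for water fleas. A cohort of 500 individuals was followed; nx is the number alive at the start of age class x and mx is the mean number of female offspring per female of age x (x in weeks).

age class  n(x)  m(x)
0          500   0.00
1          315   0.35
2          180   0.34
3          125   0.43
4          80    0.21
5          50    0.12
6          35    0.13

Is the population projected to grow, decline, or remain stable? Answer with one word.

lx = nx/n0 = nx/500: 1, 0.63, 0.36, 0.25, 0.16, 0.1, 0.07
R0 = Σ lx·mx = 0 + 0.2205 + 0.1224 + 0.1075 + 0.0336 + 0.012 + 0.0091 = 0.5051
R0 < 1, so the population is declining.

declining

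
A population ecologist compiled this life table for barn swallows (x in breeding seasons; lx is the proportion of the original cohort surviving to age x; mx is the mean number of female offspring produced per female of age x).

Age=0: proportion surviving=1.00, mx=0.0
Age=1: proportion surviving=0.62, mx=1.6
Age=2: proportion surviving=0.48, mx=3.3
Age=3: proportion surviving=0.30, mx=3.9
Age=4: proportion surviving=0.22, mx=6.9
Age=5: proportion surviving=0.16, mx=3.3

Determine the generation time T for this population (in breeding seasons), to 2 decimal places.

lx·mx: 0, 0.992, 1.584, 1.17, 1.518, 0.528 → R0 = 5.792
x·lx·mx: 0, 0.992, 3.168, 3.51, 6.072, 2.64 → Σ = 16.382
T = 16.382 / 5.792 = 2.828384… → 2.83

2.83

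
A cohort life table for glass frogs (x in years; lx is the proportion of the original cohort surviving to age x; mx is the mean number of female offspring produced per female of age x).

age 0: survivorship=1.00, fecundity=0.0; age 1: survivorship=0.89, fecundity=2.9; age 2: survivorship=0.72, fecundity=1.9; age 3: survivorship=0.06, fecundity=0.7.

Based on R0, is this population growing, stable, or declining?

R0 = Σ lx·mx = 0 + 2.581 + 1.368 + 0.042 = 3.991
R0 > 1, so the population is growing.

growing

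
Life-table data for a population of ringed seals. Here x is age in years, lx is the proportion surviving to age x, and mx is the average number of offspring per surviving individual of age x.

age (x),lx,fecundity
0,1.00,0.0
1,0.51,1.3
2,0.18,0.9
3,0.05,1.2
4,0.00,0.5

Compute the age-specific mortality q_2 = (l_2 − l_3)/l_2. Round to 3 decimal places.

q_2 = (l_2 − l_3) / l_2 = (0.18 − 0.05) / 0.18
     = 0.13 / 0.18 = 0.722222… → 0.722

0.722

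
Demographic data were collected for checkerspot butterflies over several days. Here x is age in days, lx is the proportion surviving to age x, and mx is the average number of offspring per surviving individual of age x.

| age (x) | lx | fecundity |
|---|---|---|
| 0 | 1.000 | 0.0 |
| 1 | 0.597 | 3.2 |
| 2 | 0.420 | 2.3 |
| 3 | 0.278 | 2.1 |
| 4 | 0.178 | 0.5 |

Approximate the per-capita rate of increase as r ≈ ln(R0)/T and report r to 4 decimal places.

R0 = Σ lx·mx = 0 + 1.9104 + 0.966 + 0.5838 + 0.089 = 3.5492
Σ x·lx·mx = 5.9498; T = 5.9498/3.5492 = 1.67638…
r ≈ ln(R0)/T = ln(3.5492)/1.67638… = 0.755631… → 0.7556

0.7556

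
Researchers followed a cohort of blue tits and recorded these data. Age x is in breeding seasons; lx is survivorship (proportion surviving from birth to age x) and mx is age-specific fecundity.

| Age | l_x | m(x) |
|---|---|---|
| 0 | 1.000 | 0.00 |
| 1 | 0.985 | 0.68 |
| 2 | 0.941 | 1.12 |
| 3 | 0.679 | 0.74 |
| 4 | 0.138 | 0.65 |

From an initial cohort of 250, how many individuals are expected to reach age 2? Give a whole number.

Expected survivors = N0 · l_2 = 250 × 0.941 = 235.25 → 235

235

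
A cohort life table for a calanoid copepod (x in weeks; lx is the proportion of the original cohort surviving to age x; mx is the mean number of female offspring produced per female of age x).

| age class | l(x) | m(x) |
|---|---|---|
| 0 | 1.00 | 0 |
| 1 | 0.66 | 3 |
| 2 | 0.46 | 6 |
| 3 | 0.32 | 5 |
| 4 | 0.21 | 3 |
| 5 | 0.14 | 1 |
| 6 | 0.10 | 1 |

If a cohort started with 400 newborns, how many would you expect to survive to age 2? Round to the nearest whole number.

Expected survivors = N0 · l_2 = 400 × 0.46 = 184 → 184

184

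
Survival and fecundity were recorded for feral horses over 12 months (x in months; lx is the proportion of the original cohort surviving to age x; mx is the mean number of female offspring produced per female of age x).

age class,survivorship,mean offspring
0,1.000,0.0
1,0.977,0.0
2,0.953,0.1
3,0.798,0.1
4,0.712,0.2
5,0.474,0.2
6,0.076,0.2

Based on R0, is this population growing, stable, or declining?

declining

R0 = Σ lx·mx = 0 + 0 + 0.0953 + 0.0798 + 0.1424 + 0.0948 + 0.0152 = 0.4275
R0 < 1, so the population is declining.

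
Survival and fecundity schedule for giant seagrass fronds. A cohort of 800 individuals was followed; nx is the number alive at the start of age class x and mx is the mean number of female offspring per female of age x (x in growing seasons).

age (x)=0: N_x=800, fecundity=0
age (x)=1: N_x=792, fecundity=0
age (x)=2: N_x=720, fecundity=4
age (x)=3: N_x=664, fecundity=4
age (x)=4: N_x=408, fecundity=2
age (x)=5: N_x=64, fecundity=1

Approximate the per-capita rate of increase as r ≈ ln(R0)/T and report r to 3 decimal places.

0.772

lx = nx/n0 = nx/800: 1, 0.99, 0.9, 0.83, 0.51, 0.08
R0 = Σ lx·mx = 0 + 0 + 3.6 + 3.32 + 1.02 + 0.08 = 8.02
Σ x·lx·mx = 21.64; T = 21.64/8.02 = 2.69825…
r ≈ ln(R0)/T = ln(8.02)/2.69825… = 0.77159… → 0.772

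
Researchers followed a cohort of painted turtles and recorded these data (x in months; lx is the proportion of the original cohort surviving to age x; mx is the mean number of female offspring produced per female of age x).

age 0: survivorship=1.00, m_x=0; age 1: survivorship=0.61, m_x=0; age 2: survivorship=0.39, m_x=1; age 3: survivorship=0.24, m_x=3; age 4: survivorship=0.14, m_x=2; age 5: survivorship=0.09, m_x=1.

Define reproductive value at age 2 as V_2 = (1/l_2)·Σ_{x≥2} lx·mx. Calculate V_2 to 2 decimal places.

lx·mx for x ≥ 2: 0.39, 0.72, 0.28, 0.09 → sum = 1.48
V_2 = 1.48 / l_2 = 1.48 / 0.39 = 3.794872… → 3.79

3.79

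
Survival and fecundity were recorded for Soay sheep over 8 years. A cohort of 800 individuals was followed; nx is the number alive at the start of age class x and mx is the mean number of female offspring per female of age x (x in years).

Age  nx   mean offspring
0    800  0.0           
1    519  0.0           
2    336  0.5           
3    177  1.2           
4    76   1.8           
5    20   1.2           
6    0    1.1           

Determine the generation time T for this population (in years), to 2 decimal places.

3.03

lx = nx/n0 = nx/800: 1, 0.64875, 0.42, 0.22125, 0.095, 0.025, 0
lx·mx: 0, 0, 0.21, 0.2655, 0.171, 0.03, 0 → R0 = 0.6765
x·lx·mx: 0, 0, 0.42, 0.7965, 0.684, 0.15, 0 → Σ = 2.0505
T = 2.0505 / 0.6765 = 3.031042… → 3.03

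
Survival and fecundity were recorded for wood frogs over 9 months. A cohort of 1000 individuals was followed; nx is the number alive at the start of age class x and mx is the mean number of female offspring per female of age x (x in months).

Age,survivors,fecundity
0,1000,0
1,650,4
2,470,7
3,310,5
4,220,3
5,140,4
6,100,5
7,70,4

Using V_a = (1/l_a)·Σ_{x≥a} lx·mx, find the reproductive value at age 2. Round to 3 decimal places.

14.553

lx = nx/n0 = nx/1000: 1, 0.65, 0.47, 0.31, 0.22, 0.14, 0.1, 0.07
lx·mx for x ≥ 2: 3.29, 1.55, 0.66, 0.56, 0.5, 0.28 → sum = 6.84
V_2 = 6.84 / l_2 = 6.84 / 0.47 = 14.553191… → 14.553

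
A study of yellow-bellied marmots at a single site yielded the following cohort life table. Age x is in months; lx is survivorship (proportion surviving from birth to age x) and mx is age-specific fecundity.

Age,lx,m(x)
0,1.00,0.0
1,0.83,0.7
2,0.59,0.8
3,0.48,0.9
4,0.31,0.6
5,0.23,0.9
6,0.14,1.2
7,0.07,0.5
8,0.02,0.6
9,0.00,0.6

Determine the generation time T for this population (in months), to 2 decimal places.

2.84

lx·mx: 0, 0.581, 0.472, 0.432, 0.186, 0.207, 0.168, 0.035, 0.012, 0 → R0 = 2.093
x·lx·mx: 0, 0.581, 0.944, 1.296, 0.744, 1.035, 1.008, 0.245, 0.096, 0 → Σ = 5.949
T = 5.949 / 2.093 = 2.842332… → 2.84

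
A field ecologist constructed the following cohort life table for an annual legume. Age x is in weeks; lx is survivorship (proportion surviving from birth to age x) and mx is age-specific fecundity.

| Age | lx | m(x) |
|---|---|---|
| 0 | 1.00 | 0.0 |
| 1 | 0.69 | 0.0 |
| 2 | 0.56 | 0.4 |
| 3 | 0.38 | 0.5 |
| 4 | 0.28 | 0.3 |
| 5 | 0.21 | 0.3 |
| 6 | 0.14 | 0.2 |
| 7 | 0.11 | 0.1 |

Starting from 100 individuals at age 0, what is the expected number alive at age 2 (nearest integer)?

56

Expected survivors = N0 · l_2 = 100 × 0.56 = 56 → 56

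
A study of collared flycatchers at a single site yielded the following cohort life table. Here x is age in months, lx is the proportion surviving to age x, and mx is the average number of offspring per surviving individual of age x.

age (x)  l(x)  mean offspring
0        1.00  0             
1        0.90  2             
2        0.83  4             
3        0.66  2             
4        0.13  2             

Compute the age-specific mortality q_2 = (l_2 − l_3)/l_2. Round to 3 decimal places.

q_2 = (l_2 − l_3) / l_2 = (0.83 − 0.66) / 0.83
     = 0.17 / 0.83 = 0.204819… → 0.205

0.205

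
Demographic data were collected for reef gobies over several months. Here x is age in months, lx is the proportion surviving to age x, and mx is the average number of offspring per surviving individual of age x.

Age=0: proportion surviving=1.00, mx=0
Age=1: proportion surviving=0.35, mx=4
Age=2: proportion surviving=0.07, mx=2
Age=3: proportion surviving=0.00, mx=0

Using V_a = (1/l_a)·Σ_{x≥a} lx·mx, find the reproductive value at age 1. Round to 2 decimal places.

4.40

lx·mx for x ≥ 1: 1.4, 0.14, 0 → sum = 1.54
V_1 = 1.54 / l_1 = 1.54 / 0.35 = 4.4 → 4.40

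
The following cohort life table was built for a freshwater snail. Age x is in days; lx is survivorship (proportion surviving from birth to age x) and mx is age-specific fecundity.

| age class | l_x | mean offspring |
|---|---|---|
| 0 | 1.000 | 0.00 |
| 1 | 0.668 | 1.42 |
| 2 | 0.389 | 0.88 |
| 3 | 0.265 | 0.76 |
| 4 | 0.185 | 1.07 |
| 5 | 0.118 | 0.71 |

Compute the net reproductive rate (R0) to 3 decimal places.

1.774

lx·mx by age: 0, 0.94856, 0.34232, 0.2014, 0.19795, 0.08378
R0 = Σ lx·mx = 1.77401 → 1.774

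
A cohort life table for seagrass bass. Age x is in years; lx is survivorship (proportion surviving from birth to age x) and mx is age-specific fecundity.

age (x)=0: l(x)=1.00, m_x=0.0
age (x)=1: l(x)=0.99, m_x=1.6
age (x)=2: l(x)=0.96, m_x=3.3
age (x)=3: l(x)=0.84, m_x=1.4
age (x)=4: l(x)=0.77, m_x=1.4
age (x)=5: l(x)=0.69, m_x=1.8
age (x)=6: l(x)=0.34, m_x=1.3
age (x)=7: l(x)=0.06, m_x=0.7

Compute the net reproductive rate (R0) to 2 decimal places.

lx·mx by age: 0, 1.584, 3.168, 1.176, 1.078, 1.242, 0.442, 0.042
R0 = Σ lx·mx = 8.732 → 8.73

8.73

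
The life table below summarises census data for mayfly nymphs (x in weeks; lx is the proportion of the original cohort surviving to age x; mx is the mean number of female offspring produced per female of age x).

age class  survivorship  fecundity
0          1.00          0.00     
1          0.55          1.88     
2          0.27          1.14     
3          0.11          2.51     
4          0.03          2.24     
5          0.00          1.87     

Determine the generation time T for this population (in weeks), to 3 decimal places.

1.630

lx·mx: 0, 1.034, 0.3078, 0.2761, 0.0672, 0 → R0 = 1.6851
x·lx·mx: 0, 1.034, 0.6156, 0.8283, 0.2688, 0 → Σ = 2.7467
T = 2.7467 / 1.6851 = 1.629992… → 1.630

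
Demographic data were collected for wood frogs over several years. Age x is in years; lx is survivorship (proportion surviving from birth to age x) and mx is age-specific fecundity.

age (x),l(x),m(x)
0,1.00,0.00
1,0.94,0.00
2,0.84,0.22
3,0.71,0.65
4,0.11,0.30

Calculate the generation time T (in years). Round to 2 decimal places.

lx·mx: 0, 0, 0.1848, 0.4615, 0.033 → R0 = 0.6793
x·lx·mx: 0, 0, 0.3696, 1.3845, 0.132 → Σ = 1.8861
T = 1.8861 / 0.6793 = 2.776535… → 2.78

2.78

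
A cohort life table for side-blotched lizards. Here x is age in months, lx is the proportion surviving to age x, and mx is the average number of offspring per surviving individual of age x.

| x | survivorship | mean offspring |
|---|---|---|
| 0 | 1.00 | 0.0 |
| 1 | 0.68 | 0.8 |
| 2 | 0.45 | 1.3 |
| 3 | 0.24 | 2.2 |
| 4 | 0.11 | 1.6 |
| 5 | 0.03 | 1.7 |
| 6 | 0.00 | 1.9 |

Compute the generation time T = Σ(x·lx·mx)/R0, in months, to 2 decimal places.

lx·mx: 0, 0.544, 0.585, 0.528, 0.176, 0.051, 0 → R0 = 1.884
x·lx·mx: 0, 0.544, 1.17, 1.584, 0.704, 0.255, 0 → Σ = 4.257
T = 4.257 / 1.884 = 2.259554… → 2.26

2.26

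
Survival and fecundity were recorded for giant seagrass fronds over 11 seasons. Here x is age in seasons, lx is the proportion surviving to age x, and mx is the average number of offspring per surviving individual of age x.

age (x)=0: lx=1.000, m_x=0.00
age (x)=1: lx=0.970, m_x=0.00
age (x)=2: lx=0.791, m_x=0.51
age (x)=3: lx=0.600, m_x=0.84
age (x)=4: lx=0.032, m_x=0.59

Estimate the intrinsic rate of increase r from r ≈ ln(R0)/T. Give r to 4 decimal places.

-0.0296

R0 = Σ lx·mx = 0 + 0 + 0.40341 + 0.504 + 0.01888 = 0.92629
Σ x·lx·mx = 2.39434; T = 2.39434/0.92629 = 2.58487…
r ≈ ln(R0)/T = ln(0.92629)/2.58487… = -0.029622… → -0.0296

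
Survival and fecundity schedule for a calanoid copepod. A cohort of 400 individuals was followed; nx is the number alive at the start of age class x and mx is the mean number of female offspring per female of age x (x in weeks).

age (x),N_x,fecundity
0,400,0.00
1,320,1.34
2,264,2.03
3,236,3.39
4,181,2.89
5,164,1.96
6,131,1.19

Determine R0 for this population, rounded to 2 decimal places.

6.91

lx = nx/n0 = nx/400: 1, 0.8, 0.66, 0.59, 0.4525, 0.41, 0.3275
lx·mx by age: 0, 1.072, 1.3398, 2.0001, 1.307725, 0.8036, 0.389725
R0 = Σ lx·mx = 6.91295 → 6.91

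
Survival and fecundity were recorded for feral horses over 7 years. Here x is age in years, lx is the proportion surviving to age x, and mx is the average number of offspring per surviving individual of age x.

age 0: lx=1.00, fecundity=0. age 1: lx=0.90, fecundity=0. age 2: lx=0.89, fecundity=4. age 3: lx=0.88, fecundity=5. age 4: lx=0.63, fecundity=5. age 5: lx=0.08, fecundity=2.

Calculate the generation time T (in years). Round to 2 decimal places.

lx·mx: 0, 0, 3.56, 4.4, 3.15, 0.16 → R0 = 11.27
x·lx·mx: 0, 0, 7.12, 13.2, 12.6, 0.8 → Σ = 33.72
T = 33.72 / 11.27 = 2.992014… → 2.99

2.99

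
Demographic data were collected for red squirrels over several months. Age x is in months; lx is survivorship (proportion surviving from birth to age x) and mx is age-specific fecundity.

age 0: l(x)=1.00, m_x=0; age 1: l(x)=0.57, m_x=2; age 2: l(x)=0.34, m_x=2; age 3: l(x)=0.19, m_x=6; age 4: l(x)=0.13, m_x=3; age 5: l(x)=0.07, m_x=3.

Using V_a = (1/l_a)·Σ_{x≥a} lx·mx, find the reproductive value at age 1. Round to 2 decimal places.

6.25

lx·mx for x ≥ 1: 1.14, 0.68, 1.14, 0.39, 0.21 → sum = 3.56
V_1 = 3.56 / l_1 = 3.56 / 0.57 = 6.245614… → 6.25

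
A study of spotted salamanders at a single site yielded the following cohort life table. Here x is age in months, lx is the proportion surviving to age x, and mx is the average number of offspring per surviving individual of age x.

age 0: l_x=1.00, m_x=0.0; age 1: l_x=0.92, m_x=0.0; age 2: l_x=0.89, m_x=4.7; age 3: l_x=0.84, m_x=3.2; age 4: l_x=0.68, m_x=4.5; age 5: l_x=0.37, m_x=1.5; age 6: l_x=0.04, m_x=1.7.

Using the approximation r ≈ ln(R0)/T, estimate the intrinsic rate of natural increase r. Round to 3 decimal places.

R0 = Σ lx·mx = 0 + 0 + 4.183 + 2.688 + 3.06 + 0.555 + 0.068 = 10.554
Σ x·lx·mx = 31.853; T = 31.853/10.554 = 3.0181…
r ≈ ln(R0)/T = ln(10.554)/3.0181… = 0.78079… → 0.781

0.781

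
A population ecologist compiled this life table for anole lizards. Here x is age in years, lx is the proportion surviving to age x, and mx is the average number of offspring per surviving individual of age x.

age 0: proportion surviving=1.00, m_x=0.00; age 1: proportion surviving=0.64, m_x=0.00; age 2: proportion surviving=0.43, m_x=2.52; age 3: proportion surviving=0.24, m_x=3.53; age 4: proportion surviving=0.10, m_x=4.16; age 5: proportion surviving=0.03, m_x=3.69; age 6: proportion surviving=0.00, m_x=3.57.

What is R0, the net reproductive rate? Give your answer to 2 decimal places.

lx·mx by age: 0, 0, 1.0836, 0.8472, 0.416, 0.1107, 0
R0 = Σ lx·mx = 2.4575 → 2.46

2.46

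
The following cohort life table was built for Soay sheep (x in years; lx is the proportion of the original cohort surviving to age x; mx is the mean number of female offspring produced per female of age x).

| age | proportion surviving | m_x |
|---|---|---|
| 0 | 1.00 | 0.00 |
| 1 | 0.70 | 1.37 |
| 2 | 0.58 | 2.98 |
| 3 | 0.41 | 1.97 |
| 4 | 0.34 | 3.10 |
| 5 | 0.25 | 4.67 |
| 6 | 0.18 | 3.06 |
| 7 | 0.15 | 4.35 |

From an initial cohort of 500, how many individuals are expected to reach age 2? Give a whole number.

Expected survivors = N0 · l_2 = 500 × 0.58 = 290 → 290

290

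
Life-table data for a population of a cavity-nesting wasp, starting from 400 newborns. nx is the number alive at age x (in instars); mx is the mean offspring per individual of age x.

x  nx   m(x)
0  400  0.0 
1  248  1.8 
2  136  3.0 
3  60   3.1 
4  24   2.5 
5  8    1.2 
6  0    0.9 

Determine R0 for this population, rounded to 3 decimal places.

2.775

lx = nx/n0 = nx/400: 1, 0.62, 0.34, 0.15, 0.06, 0.02, 0
lx·mx by age: 0, 1.116, 1.02, 0.465, 0.15, 0.024, 0
R0 = Σ lx·mx = 2.775 → 2.775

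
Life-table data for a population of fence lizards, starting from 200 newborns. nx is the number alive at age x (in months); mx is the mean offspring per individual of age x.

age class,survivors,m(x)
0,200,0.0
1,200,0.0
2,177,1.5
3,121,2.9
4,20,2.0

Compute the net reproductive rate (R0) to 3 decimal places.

3.282

lx = nx/n0 = nx/200: 1, 1, 0.885, 0.605, 0.1
lx·mx by age: 0, 0, 1.3275, 1.7545, 0.2
R0 = Σ lx·mx = 3.282 → 3.282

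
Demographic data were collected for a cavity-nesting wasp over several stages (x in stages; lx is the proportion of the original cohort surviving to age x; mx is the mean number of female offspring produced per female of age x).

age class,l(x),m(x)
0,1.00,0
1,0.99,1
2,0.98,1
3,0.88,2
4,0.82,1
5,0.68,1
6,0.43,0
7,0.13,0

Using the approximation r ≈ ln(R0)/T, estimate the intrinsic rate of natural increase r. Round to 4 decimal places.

R0 = Σ lx·mx = 0 + 0.99 + 0.98 + 1.76 + 0.82 + 0.68 + 0 + 0 = 5.23
Σ x·lx·mx = 14.91; T = 14.91/5.23 = 2.85086…
r ≈ ln(R0)/T = ln(5.23)/2.85086… = 0.58032… → 0.5803

0.5803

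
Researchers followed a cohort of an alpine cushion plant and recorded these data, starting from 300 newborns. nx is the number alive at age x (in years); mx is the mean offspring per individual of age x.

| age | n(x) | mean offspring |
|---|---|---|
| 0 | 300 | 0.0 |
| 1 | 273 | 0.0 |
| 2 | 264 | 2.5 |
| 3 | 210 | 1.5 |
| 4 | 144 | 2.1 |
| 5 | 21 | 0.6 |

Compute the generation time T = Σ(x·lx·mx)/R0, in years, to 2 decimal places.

lx = nx/n0 = nx/300: 1, 0.91, 0.88, 0.7, 0.48, 0.07
lx·mx: 0, 0, 2.2, 1.05, 1.008, 0.042 → R0 = 4.3
x·lx·mx: 0, 0, 4.4, 3.15, 4.032, 0.21 → Σ = 11.792
T = 11.792 / 4.3 = 2.742326… → 2.74

2.74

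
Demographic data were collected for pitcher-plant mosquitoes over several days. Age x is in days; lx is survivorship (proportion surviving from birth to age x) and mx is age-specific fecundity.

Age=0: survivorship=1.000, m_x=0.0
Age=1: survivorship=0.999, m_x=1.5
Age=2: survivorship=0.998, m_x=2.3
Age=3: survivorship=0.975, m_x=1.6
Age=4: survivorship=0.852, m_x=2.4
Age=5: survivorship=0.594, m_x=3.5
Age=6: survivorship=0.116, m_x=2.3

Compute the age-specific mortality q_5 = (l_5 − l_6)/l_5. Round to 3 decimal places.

0.805

q_5 = (l_5 − l_6) / l_5 = (0.594 − 0.116) / 0.594
     = 0.478 / 0.594 = 0.804714… → 0.805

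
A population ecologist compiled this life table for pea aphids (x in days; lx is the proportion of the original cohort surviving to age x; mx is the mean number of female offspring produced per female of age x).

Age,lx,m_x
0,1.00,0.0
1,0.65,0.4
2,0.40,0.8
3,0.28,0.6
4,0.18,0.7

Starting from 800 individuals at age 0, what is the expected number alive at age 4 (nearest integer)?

Expected survivors = N0 · l_4 = 800 × 0.18 = 144 → 144

144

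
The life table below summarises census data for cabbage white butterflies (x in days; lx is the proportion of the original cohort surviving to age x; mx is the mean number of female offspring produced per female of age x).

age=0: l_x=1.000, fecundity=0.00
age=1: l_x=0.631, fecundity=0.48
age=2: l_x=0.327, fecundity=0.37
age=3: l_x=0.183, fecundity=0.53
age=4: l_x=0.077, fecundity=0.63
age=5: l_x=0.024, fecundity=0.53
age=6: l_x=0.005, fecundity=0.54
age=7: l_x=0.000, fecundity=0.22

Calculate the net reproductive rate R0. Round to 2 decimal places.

lx·mx by age: 0, 0.30288, 0.12099, 0.09699, 0.04851, 0.01272, 0.0027, 0
R0 = Σ lx·mx = 0.58479 → 0.58

0.58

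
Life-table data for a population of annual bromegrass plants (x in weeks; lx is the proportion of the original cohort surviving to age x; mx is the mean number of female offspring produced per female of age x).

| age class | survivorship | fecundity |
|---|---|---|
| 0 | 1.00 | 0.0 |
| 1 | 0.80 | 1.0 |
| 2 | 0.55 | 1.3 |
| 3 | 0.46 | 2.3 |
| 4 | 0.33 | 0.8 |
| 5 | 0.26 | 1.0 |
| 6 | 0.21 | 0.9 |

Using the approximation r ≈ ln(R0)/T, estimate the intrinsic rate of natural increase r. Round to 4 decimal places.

R0 = Σ lx·mx = 0 + 0.8 + 0.715 + 1.058 + 0.264 + 0.26 + 0.189 = 3.286
Σ x·lx·mx = 8.894; T = 8.894/3.286 = 2.70663…
r ≈ ln(R0)/T = ln(3.286)/2.70663… = 0.439539… → 0.4395

0.4395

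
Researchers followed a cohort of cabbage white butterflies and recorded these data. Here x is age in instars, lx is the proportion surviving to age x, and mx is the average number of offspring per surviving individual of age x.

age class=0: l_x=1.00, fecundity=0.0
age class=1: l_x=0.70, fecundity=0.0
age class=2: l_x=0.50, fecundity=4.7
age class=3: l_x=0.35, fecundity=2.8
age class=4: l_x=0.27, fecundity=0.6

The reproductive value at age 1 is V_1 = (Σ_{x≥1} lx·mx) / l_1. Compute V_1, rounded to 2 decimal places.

4.99

lx·mx for x ≥ 1: 0, 2.35, 0.98, 0.162 → sum = 3.492
V_1 = 3.492 / l_1 = 3.492 / 0.7 = 4.988571… → 4.99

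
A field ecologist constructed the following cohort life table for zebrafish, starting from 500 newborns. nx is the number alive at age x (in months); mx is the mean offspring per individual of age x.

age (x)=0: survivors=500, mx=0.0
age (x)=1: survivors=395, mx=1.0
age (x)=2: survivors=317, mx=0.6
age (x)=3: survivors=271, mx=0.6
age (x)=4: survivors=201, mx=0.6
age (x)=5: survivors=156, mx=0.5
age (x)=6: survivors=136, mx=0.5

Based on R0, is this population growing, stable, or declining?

growing

lx = nx/n0 = nx/500: 1, 0.79, 0.634, 0.542, 0.402, 0.312, 0.272
R0 = Σ lx·mx = 0 + 0.79 + 0.3804 + 0.3252 + 0.2412 + 0.156 + 0.136 = 2.0288
R0 > 1, so the population is growing.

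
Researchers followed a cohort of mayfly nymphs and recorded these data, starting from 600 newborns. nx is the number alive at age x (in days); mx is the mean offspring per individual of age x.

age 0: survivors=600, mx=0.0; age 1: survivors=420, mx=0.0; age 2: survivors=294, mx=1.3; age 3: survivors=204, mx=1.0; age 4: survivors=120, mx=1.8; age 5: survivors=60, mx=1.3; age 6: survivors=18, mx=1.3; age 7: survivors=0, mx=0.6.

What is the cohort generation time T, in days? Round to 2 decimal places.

3.07

lx = nx/n0 = nx/600: 1, 0.7, 0.49, 0.34, 0.2, 0.1, 0.03, 0
lx·mx: 0, 0, 0.637, 0.34, 0.36, 0.13, 0.039, 0 → R0 = 1.506
x·lx·mx: 0, 0, 1.274, 1.02, 1.44, 0.65, 0.234, 0 → Σ = 4.618
T = 4.618 / 1.506 = 3.066401… → 3.07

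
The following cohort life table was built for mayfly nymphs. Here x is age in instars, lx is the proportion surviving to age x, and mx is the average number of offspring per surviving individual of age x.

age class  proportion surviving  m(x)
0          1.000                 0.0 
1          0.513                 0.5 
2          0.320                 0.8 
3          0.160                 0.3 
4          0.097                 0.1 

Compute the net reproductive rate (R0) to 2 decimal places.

0.57

lx·mx by age: 0, 0.2565, 0.256, 0.048, 0.0097
R0 = Σ lx·mx = 0.5702 → 0.57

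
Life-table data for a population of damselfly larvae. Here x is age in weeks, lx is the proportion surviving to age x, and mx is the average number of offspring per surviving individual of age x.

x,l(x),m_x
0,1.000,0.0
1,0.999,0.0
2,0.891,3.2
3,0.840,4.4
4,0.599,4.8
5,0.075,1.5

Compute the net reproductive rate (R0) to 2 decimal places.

lx·mx by age: 0, 0, 2.8512, 3.696, 2.8752, 0.1125
R0 = Σ lx·mx = 9.5349 → 9.53

9.53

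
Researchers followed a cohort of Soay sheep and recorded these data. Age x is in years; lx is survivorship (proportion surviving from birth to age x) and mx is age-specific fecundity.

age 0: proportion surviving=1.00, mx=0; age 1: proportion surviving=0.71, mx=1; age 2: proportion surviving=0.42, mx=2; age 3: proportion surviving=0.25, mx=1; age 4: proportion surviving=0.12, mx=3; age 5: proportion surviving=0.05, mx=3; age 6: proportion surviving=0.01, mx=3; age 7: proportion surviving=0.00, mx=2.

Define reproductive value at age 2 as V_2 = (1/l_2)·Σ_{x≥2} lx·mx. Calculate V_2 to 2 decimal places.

lx·mx for x ≥ 2: 0.84, 0.25, 0.36, 0.15, 0.03, 0 → sum = 1.63
V_2 = 1.63 / l_2 = 1.63 / 0.42 = 3.880952… → 3.88

3.88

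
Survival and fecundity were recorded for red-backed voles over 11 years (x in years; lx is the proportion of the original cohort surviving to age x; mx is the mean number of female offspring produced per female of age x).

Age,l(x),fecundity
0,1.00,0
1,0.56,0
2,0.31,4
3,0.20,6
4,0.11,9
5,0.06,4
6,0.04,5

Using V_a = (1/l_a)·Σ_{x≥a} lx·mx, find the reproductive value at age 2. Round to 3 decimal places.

12.484

lx·mx for x ≥ 2: 1.24, 1.2, 0.99, 0.24, 0.2 → sum = 3.87
V_2 = 3.87 / l_2 = 3.87 / 0.31 = 12.483871… → 12.484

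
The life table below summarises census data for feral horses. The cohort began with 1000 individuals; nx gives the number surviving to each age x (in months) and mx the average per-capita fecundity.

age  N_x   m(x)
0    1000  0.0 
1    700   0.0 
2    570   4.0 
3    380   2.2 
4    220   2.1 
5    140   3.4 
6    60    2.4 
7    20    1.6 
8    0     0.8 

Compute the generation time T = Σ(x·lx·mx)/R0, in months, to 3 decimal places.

lx = nx/n0 = nx/1000: 1, 0.7, 0.57, 0.38, 0.22, 0.14, 0.06, 0.02, 0
lx·mx: 0, 0, 2.28, 0.836, 0.462, 0.476, 0.144, 0.032, 0 → R0 = 4.23
x·lx·mx: 0, 0, 4.56, 2.508, 1.848, 2.38, 0.864, 0.224, 0 → Σ = 12.384
T = 12.384 / 4.23 = 2.92766… → 2.928

2.928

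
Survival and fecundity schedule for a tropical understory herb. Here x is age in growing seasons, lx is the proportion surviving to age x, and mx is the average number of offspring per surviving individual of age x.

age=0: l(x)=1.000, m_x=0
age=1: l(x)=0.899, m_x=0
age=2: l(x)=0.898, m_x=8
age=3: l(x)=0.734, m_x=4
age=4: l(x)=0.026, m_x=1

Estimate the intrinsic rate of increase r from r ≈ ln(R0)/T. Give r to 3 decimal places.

1.010

R0 = Σ lx·mx = 0 + 0 + 7.184 + 2.936 + 0.026 = 10.146
Σ x·lx·mx = 23.28; T = 23.28/10.146 = 2.2945…
r ≈ ln(R0)/T = ln(10.146)/2.2945… = 1.00984… → 1.010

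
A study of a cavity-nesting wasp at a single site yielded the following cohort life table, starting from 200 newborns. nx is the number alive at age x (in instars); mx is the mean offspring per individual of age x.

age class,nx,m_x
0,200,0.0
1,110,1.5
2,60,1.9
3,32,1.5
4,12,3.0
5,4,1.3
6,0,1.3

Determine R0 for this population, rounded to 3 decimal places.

1.841

lx = nx/n0 = nx/200: 1, 0.55, 0.3, 0.16, 0.06, 0.02, 0
lx·mx by age: 0, 0.825, 0.57, 0.24, 0.18, 0.026, 0
R0 = Σ lx·mx = 1.841 → 1.841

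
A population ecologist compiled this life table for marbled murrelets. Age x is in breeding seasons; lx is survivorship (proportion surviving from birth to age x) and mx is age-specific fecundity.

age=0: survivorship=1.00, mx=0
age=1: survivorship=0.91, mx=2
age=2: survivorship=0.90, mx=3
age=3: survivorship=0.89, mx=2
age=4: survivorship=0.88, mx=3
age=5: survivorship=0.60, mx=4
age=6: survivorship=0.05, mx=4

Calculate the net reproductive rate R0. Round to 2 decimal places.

11.54

lx·mx by age: 0, 1.82, 2.7, 1.78, 2.64, 2.4, 0.2
R0 = Σ lx·mx = 11.54 → 11.54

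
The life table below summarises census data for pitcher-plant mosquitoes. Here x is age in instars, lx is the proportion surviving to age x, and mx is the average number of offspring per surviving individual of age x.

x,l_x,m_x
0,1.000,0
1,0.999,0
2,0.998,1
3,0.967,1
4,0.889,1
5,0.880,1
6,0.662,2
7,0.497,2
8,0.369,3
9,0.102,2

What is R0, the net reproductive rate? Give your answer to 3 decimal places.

lx·mx by age: 0, 0, 0.998, 0.967, 0.889, 0.88, 1.324, 0.994, 1.107, 0.204
R0 = Σ lx·mx = 7.363 → 7.363

7.363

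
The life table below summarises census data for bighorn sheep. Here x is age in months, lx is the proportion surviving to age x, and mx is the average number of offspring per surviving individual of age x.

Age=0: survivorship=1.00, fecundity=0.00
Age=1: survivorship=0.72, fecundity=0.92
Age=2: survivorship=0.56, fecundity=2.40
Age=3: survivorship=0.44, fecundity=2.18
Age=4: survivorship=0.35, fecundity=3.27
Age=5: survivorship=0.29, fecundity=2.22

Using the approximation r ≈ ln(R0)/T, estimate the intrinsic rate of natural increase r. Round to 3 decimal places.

R0 = Σ lx·mx = 0 + 0.6624 + 1.344 + 0.9592 + 1.1445 + 0.6438 = 4.7539
Σ x·lx·mx = 14.025; T = 14.025/4.7539 = 2.95021…
r ≈ ln(R0)/T = ln(4.7539)/2.95021… = 0.52843… → 0.528

0.528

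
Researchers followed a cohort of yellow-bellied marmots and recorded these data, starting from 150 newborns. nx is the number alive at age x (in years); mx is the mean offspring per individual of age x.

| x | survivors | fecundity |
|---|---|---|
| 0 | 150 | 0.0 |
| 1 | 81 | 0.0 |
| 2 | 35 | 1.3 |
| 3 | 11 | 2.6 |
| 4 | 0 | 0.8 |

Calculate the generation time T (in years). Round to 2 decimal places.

2.39

lx = nx/n0 = nx/150: 1, 0.54, 0.23333…, 0.07333…, 0
lx·mx: 0, 0, 0.303333…, 0.190667…, 0 → R0 = 0.494…
x·lx·mx: 0, 0, 0.606667…, 0.572…, 0 → Σ = 1.178667…
T = 1.178667… / 0.494… = 2.385965… → 2.39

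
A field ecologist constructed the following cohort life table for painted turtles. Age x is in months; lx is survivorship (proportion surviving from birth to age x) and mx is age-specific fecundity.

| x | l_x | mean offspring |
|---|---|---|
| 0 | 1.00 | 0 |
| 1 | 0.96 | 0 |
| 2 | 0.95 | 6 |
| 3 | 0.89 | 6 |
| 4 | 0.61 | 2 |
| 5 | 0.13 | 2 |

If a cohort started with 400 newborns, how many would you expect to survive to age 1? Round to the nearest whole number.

384

Expected survivors = N0 · l_1 = 400 × 0.96 = 384 → 384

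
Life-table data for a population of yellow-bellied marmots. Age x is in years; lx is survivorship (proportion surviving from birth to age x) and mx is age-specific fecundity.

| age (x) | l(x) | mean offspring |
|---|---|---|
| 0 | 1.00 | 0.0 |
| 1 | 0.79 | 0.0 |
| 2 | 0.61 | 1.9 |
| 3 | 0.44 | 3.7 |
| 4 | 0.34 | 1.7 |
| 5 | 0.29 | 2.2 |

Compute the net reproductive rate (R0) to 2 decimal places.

lx·mx by age: 0, 0, 1.159, 1.628, 0.578, 0.638
R0 = Σ lx·mx = 4.003 → 4.00

4.00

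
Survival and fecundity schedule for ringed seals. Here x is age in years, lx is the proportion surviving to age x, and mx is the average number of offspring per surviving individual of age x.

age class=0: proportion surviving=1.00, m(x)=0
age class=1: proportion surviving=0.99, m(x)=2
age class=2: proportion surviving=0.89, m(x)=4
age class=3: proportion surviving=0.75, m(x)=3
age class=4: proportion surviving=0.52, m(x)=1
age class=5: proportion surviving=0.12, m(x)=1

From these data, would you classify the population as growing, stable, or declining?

growing

R0 = Σ lx·mx = 0 + 1.98 + 3.56 + 2.25 + 0.52 + 0.12 = 8.43
R0 > 1, so the population is growing.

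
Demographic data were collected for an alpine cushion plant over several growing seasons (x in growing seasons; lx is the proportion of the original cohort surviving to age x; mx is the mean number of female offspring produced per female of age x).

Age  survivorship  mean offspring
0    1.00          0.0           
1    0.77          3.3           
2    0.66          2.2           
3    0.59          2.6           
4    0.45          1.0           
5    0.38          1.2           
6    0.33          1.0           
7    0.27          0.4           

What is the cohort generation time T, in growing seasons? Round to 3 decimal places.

lx·mx: 0, 2.541, 1.452, 1.534, 0.45, 0.456, 0.33, 0.108 → R0 = 6.871
x·lx·mx: 0, 2.541, 2.904, 4.602, 1.8, 2.28, 1.98, 0.756 → Σ = 16.863
T = 16.863 / 6.871 = 2.454228… → 2.454

2.454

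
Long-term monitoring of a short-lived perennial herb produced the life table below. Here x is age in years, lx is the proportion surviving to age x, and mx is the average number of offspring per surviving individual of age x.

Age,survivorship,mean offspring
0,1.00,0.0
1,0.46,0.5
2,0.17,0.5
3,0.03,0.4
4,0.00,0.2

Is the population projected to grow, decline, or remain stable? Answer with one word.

declining

R0 = Σ lx·mx = 0 + 0.23 + 0.085 + 0.012 + 0 = 0.327
R0 < 1, so the population is declining.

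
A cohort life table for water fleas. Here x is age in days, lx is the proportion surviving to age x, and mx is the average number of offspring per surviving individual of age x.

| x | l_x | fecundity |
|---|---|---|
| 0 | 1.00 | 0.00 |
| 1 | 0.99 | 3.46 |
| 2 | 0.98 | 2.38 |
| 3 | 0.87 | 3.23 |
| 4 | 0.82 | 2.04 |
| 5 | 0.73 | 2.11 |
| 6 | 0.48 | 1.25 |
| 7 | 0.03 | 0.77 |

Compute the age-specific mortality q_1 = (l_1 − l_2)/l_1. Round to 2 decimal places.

0.01

q_1 = (l_1 − l_2) / l_1 = (0.99 − 0.98) / 0.99
     = 0.01 / 0.99 = 0.010101… → 0.01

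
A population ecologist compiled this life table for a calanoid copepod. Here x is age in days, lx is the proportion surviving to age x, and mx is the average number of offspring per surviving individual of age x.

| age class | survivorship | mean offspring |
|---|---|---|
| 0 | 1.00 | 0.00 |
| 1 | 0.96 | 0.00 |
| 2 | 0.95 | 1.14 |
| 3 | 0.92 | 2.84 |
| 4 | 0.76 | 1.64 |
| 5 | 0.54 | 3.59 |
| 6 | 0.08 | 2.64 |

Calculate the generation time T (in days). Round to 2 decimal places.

3.66

lx·mx: 0, 0, 1.083, 2.6128, 1.2464, 1.9386, 0.2112 → R0 = 7.092
x·lx·mx: 0, 0, 2.166, 7.8384, 4.9856, 9.693, 1.2672 → Σ = 25.9502
T = 25.9502 / 7.092 = 3.659081… → 3.66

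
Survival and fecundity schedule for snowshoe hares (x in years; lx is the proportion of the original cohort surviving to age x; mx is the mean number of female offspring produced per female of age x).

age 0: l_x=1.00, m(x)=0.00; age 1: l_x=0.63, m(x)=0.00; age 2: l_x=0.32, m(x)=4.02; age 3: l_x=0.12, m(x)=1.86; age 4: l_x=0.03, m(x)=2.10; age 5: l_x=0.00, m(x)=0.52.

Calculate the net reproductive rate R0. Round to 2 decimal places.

lx·mx by age: 0, 0, 1.2864, 0.2232, 0.063, 0
R0 = Σ lx·mx = 1.5726 → 1.57

1.57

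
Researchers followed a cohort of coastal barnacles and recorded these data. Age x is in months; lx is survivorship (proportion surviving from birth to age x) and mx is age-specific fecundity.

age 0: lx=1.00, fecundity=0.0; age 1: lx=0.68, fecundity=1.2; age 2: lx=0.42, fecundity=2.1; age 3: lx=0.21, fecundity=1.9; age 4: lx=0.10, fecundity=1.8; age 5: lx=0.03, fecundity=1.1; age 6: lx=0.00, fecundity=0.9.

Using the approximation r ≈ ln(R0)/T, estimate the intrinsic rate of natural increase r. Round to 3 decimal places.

0.415

R0 = Σ lx·mx = 0 + 0.816 + 0.882 + 0.399 + 0.18 + 0.033 + 0 = 2.31
Σ x·lx·mx = 4.662; T = 4.662/2.31 = 2.01818…
r ≈ ln(R0)/T = ln(2.31)/2.01818… = 0.41485… → 0.415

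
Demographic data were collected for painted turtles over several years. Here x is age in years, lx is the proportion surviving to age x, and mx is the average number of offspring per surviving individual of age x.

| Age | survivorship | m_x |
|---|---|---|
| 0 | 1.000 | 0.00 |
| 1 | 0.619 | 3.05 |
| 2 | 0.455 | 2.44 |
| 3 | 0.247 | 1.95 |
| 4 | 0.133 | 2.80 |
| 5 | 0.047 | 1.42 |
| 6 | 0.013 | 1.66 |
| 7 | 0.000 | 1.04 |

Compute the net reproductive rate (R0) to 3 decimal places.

3.941

lx·mx by age: 0, 1.88795, 1.1102, 0.48165, 0.3724, 0.06674, 0.02158, 0
R0 = Σ lx·mx = 3.94052 → 3.941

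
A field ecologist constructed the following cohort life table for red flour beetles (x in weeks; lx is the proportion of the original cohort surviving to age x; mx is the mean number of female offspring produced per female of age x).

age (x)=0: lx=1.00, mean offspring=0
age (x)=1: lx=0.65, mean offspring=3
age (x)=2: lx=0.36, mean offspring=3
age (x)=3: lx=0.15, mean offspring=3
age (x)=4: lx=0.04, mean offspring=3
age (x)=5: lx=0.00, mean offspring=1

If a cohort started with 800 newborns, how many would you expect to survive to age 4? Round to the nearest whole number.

32

Expected survivors = N0 · l_4 = 800 × 0.04 = 32 → 32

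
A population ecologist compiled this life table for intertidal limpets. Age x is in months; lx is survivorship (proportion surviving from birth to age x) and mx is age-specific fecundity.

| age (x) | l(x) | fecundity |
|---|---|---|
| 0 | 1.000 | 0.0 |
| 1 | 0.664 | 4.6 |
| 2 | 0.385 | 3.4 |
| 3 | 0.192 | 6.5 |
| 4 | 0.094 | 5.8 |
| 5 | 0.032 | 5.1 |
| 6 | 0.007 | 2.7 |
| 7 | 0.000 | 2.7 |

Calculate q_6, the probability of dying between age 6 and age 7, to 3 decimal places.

1.000

q_6 = (l_6 − l_7) / l_6 = (0.007 − 0) / 0.007
     = 0.007 / 0.007 = 1 → 1.000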